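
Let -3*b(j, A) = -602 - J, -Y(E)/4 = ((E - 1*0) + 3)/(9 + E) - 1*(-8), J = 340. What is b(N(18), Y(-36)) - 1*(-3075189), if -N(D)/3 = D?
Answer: 3075503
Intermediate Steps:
N(D) = -3*D
Y(E) = -32 - 4*(3 + E)/(9 + E) (Y(E) = -4*(((E - 1*0) + 3)/(9 + E) - 1*(-8)) = -4*(((E + 0) + 3)/(9 + E) + 8) = -4*((E + 3)/(9 + E) + 8) = -4*((3 + E)/(9 + E) + 8) = -4*(8 + (3 + E)/(9 + E)) = -32 - 4*(3 + E)/(9 + E))
b(j, A) = 314 (b(j, A) = -(-602 - 1*340)/3 = -(-602 - 340)/3 = -1/3*(-942) = 314)
b(N(18), Y(-36)) - 1*(-3075189) = 314 - 1*(-3075189) = 314 + 3075189 = 3075503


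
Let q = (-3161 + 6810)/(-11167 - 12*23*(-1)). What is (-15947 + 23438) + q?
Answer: 81580832/10891 ≈ 7490.7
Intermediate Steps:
q = -3649/10891 (q = 3649/(-11167 - 276*(-1)) = 3649/(-11167 + 276) = 3649/(-10891) = 3649*(-1/10891) = -3649/10891 ≈ -0.33505)
(-15947 + 23438) + q = (-15947 + 23438) - 3649/10891 = 7491 - 3649/10891 = 81580832/10891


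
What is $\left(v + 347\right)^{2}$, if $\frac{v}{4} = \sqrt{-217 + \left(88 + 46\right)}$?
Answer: $119081 + 2776 i \sqrt{83} \approx 1.1908 \cdot 10^{5} + 25291.0 i$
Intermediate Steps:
$v = 4 i \sqrt{83}$ ($v = 4 \sqrt{-217 + \left(88 + 46\right)} = 4 \sqrt{-217 + 134} = 4 \sqrt{-83} = 4 i \sqrt{83} \approx 36.442 i$)
$\left(v + 347\right)^{2} = \left(4 i \sqrt{83} + 347\right)^{2} = \left(347 + 4 i \sqrt{83}\right)^{2}$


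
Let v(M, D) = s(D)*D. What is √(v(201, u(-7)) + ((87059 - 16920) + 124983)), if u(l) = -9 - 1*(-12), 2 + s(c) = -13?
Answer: √195077 ≈ 441.68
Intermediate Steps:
s(c) = -15 (s(c) = -2 - 13 = -15)
u(l) = 3 (u(l) = -9 + 12 = 3)
v(M, D) = -15*D
√(v(201, u(-7)) + ((87059 - 16920) + 124983)) = √(-15*3 + ((87059 - 16920) + 124983)) = √(-45 + (70139 + 124983)) = √(-45 + 195122) = √195077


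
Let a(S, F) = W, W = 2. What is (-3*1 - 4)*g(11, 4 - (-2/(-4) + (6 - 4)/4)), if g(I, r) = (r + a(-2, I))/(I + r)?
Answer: -5/2 ≈ -2.5000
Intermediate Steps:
a(S, F) = 2
g(I, r) = (2 + r)/(I + r) (g(I, r) = (r + 2)/(I + r) = (2 + r)/(I + r))
(-3*1 - 4)*g(11, 4 - (-2/(-4) + (6 - 4)/4)) = (-3*1 - 4)*((2 + (4 - (-2/(-4) + (6 - 4)/4)))/(11 + (4 - (-2/(-4) + (6 - 4)/4)))) = (-3 - 4)*((2 + (4 - (-2*(-¼) + 2*(¼))))/(11 + (4 - (-2*(-¼) + 2*(¼))))) = -7*(2 + (4 - (½ + ½)))/(11 + (4 - (½ + ½))) = -7*(2 + (4 - 1*1))/(11 + (4 - 1*1)) = -7*(2 + (4 - 1))/(11 + (4 - 1)) = -7*(2 + 3)/(11 + 3) = -7*5/14 = -5/2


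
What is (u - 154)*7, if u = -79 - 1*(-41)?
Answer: -1344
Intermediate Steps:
u = -38 (u = -79 + 41 = -38)
(u - 154)*7 = (-38 - 154)*7 = -192*7 = -1344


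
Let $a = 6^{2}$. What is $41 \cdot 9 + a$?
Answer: $405$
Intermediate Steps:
$a = 36$
$41 \cdot 9 + a = 41 \cdot 9 + 36 = 369 + 36 = 405$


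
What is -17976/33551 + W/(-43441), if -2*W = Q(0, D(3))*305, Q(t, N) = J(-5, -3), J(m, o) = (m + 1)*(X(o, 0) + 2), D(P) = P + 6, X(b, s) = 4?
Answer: -129098868/208212713 ≈ -0.62003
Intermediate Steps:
D(P) = 6 + P
J(m, o) = 6 + 6*m (J(m, o) = (m + 1)*(4 + 2) = (1 + m)*6 = 6 + 6*m)
Q(t, N) = -24 (Q(t, N) = 6 + 6*(-5) = 6 - 30 = -24)
W = 3660 (W = -(-12)*305 = -½*(-7320) = 3660)
-17976/33551 + W/(-43441) = -17976/33551 + 3660/(-43441) = -17976*1/33551 + 3660*(-1/43441) = -2568/4793 - 3660/43441 = -129098868/208212713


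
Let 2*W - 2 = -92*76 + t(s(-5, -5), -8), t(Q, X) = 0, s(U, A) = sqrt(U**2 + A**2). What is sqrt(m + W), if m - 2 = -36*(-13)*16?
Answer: sqrt(3995) ≈ 63.206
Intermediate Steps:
s(U, A) = sqrt(A**2 + U**2)
m = 7490 (m = 2 - 36*(-13)*16 = 2 + 468*16 = 2 + 7488 = 7490)
W = -3495 (W = 1 + (-92*76 + 0)/2 = 1 + (-6992 + 0)/2 = 1 + (1/2)*(-6992) = 1 - 3496 = -3495)
sqrt(m + W) = sqrt(7490 - 3495) = sqrt(3995)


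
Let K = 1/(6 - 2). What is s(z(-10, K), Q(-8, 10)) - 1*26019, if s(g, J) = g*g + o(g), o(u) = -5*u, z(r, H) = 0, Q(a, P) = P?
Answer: -26019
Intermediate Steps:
K = ¼ (K = 1/4 = ¼ ≈ 0.25000)
s(g, J) = g² - 5*g (s(g, J) = g*g - 5*g = g² - 5*g)
s(z(-10, K), Q(-8, 10)) - 1*26019 = 0*(-5 + 0) - 1*26019 = 0*(-5) - 26019 = 0 - 26019 = -26019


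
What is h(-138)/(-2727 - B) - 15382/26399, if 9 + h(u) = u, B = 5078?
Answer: -16596551/29434885 ≈ -0.56384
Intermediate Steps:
h(u) = -9 + u
h(-138)/(-2727 - B) - 15382/26399 = (-9 - 138)/(-2727 - 1*5078) - 15382/26399 = -147/(-2727 - 5078) - 15382*1/26399 = -147/(-7805) - 15382/26399 = -147*(-1/7805) - 15382/26399 = 21/1115 - 15382/26399 = -16596551/29434885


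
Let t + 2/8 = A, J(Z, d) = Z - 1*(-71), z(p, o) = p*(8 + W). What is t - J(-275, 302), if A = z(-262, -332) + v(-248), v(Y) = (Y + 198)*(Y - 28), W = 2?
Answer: 45535/4 ≈ 11384.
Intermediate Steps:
z(p, o) = 10*p (z(p, o) = p*(8 + 2) = p*10 = 10*p)
v(Y) = (-28 + Y)*(198 + Y) (v(Y) = (198 + Y)*(-28 + Y) = (-28 + Y)*(198 + Y))
A = 11180 (A = 10*(-262) + (-5544 + (-248)**2 + 170*(-248)) = -2620 + (-5544 + 61504 - 42160) = -2620 + 13800 = 11180)
J(Z, d) = 71 + Z (J(Z, d) = Z + 71 = 71 + Z)
t = 44719/4 (t = -1/4 + 11180 = 44719/4 ≈ 11180.)
t - J(-275, 302) = 44719/4 - (71 - 275) = 44719/4 - 1*(-204) = 44719/4 + 204 = 45535/4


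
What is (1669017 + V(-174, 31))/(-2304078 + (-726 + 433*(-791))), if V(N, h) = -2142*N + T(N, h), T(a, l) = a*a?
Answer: -2072001/2647307 ≈ -0.78268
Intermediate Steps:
T(a, l) = a**2
V(N, h) = N**2 - 2142*N (V(N, h) = -2142*N + N**2 = N**2 - 2142*N)
(1669017 + V(-174, 31))/(-2304078 + (-726 + 433*(-791))) = (1669017 - 174*(-2142 - 174))/(-2304078 + (-726 + 433*(-791))) = (1669017 - 174*(-2316))/(-2304078 + (-726 - 342503)) = (1669017 + 402984)/(-2304078 - 343229) = 2072001/(-2647307) = 2072001*(-1/2647307) = -2072001/2647307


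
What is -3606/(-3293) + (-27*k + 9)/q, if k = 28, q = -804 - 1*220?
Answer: 6152415/3372032 ≈ 1.8245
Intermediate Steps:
q = -1024 (q = -804 - 220 = -1024)
-3606/(-3293) + (-27*k + 9)/q = -3606/(-3293) + (-27*28 + 9)/(-1024) = -3606*(-1/3293) + (-756 + 9)*(-1/1024) = 3606/3293 - 747*(-1/1024) = 3606/3293 + 747/1024 = 6152415/3372032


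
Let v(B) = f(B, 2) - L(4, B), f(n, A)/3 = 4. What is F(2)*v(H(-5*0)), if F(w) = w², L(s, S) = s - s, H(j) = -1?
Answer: 48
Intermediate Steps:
f(n, A) = 12 (f(n, A) = 3*4 = 12)
L(s, S) = 0
v(B) = 12 (v(B) = 12 - 1*0 = 12 + 0 = 12)
F(2)*v(H(-5*0)) = 2²*12 = 4*12 = 48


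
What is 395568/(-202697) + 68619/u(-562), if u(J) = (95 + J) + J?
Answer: -4771968305/69525071 ≈ -68.637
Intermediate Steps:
u(J) = 95 + 2*J
395568/(-202697) + 68619/u(-562) = 395568/(-202697) + 68619/(95 + 2*(-562)) = 395568*(-1/202697) + 68619/(95 - 1124) = -395568/202697 + 68619/(-1029) = -395568/202697 + 68619*(-1/1029) = -395568/202697 - 22873/343 = -4771968305/69525071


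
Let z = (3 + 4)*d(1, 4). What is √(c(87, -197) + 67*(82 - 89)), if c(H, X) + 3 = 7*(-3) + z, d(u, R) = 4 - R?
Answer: I*√493 ≈ 22.204*I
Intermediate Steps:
z = 0 (z = (3 + 4)*(4 - 1*4) = 7*(4 - 4) = 7*0 = 0)
c(H, X) = -24 (c(H, X) = -3 + (7*(-3) + 0) = -3 + (-21 + 0) = -3 - 21 = -24)
√(c(87, -197) + 67*(82 - 89)) = √(-24 + 67*(82 - 89)) = √(-24 + 67*(-7)) = √(-24 - 469) = √(-493) = I*√493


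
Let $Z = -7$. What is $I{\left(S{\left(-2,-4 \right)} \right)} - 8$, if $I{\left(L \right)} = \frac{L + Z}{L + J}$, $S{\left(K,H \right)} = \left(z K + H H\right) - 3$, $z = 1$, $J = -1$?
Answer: $- \frac{38}{5} \approx -7.6$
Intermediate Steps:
$S{\left(K,H \right)} = -3 + K + H^{2}$ ($S{\left(K,H \right)} = \left(1 K + H H\right) - 3 = \left(K + H^{2}\right) - 3 = -3 + K + H^{2}$)
$I{\left(L \right)} = \frac{-7 + L}{-1 + L}$ ($I{\left(L \right)} = \frac{L - 7}{L - 1} = \frac{-7 + L}{-1 + L}$)
$I{\left(S{\left(-2,-4 \right)} \right)} - 8 = \frac{-7 - \left(5 - 16\right)}{-1 - \left(5 - 16\right)} - 8 = \frac{-7 - -11}{-1 - -11} - 8 = \frac{-7 + 11}{-1 + 11} - 8 = \frac{1}{10} \cdot 4 - 8 = \frac{2}{5} - 8 = - \frac{38}{5}$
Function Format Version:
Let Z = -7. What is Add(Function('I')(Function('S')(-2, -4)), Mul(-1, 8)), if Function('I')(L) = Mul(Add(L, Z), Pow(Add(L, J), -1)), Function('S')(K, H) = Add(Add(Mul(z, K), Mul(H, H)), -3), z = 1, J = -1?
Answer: Rational(-38, 5) ≈ -7.6000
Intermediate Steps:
Function('S')(K, H) = Add(-3, K, Pow(H, 2)) (Function('S')(K, H) = Add(Add(Mul(1, K), Mul(H, H)), -3) = Add(Add(K, Pow(H, 2)), -3) = Add(-3, K, Pow(H, 2)))
Function('I')(L) = Mul(Pow(Add(-1, L), -1), Add(-7, L)) (Function('I')(L) = Mul(Add(L, -7), Pow(Add(L, -1), -1)) = Mul(Add(-7, L), Pow(Add(-1, L), -1)) = Mul(Pow(Add(-1, L), -1), Add(-7, L)))
Add(Function('I')(Function('S')(-2, -4)), Mul(-1, 8)) = Add(Mul(Pow(Add(-1, Add(-3, -2, Pow(-4, 2))), -1), Add(-7, Add(-3, -2, Pow(-4, 2)))), Mul(-1, 8)) = Add(Mul(Pow(Add(-1, Add(-3, -2, 16)), -1), Add(-7, Add(-3, -2, 16))), -8) = Add(Mul(Pow(Add(-1, 11), -1), Add(-7, 11)), -8) = Add(Mul(Pow(10, -1), 4), -8) = Add(Mul(Rational(1, 10), 4), -8) = Add(Rational(2, 5), -8) = Rational(-38, 5)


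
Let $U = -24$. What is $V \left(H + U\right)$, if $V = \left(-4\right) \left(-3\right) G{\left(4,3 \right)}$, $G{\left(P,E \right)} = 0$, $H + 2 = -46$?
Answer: $0$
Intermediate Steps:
$H = -48$ ($H = -2 - 46 = -48$)
$V = 0$ ($V = \left(-4\right) \left(-3\right) 0 = 12 \cdot 0 = 0$)
$V \left(H + U\right) = 0 \left(-48 - 24\right) = 0 \left(-72\right) = 0$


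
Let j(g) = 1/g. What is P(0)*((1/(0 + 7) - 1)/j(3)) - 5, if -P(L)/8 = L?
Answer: -5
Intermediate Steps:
P(L) = -8*L
P(0)*((1/(0 + 7) - 1)/j(3)) - 5 = (-8*0)*((1/(0 + 7) - 1)/(1/3)) - 5 = 0*((1/7 - 1)/(1/3)) - 5 = 0*((1/7 - 1)*3) - 5 = 0*(-6/7*3) - 5 = 0*(-18/7) - 5 = 0 - 5 = -5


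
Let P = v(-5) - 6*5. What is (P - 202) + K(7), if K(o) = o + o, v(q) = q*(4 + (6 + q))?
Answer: -243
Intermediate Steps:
v(q) = q*(10 + q)
P = -55 (P = -5*(10 - 5) - 6*5 = -5*5 - 30 = -25 - 30 = -55)
K(o) = 2*o
(P - 202) + K(7) = (-55 - 202) + 2*7 = -257 + 14 = -243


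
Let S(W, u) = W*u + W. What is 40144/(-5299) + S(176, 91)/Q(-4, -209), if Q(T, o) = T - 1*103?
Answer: -90096816/566993 ≈ -158.90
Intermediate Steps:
S(W, u) = W + W*u
Q(T, o) = -103 + T (Q(T, o) = T - 103 = -103 + T)
40144/(-5299) + S(176, 91)/Q(-4, -209) = 40144/(-5299) + (176*(1 + 91))/(-103 - 4) = 40144*(-1/5299) + (176*92)/(-107) = -40144/5299 + 16192*(-1/107) = -40144/5299 - 16192/107 = -90096816/566993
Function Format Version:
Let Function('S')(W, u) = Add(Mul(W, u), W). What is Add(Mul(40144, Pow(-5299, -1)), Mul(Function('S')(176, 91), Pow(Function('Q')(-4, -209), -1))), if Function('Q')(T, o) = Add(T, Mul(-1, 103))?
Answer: Rational(-90096816, 566993) ≈ -158.90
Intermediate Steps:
Function('S')(W, u) = Add(W, Mul(W, u))
Function('Q')(T, o) = Add(-103, T) (Function('Q')(T, o) = Add(T, -103) = Add(-103, T))
Add(Mul(40144, Pow(-5299, -1)), Mul(Function('S')(176, 91), Pow(Function('Q')(-4, -209), -1))) = Add(Mul(40144, Pow(-5299, -1)), Mul(Mul(176, Add(1, 91)), Pow(Add(-103, -4), -1))) = Add(Mul(40144, Rational(-1, 5299)), Mul(Mul(176, 92), Pow(-107, -1))) = Add(Rational(-40144, 5299), Mul(16192, Rational(-1, 107))) = Add(Rational(-40144, 5299), Rational(-16192, 107)) = Rational(-90096816, 566993)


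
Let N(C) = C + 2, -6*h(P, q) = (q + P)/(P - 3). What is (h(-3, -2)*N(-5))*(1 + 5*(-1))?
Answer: -5/3 ≈ -1.6667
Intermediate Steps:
h(P, q) = -(P + q)/(6*(-3 + P)) (h(P, q) = -(q + P)/(6*(P - 3)) = -(P + q)/(6*(-3 + P)))
N(C) = 2 + C
(h(-3, -2)*N(-5))*(1 + 5*(-1)) = (((-1*(-3) - 1*(-2))/(6*(-3 - 3)))*(2 - 5))*(1 + 5*(-1)) = (((⅙)*(3 + 2)/(-6))*(-3))*(1 - 5) = (((⅙)*(-⅙)*5)*(-3))*(-4) = -5/36*(-3)*(-4) = (5/12)*(-4) = -5/3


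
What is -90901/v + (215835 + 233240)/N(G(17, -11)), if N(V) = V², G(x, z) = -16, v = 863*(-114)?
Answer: 22102083653/12592896 ≈ 1755.1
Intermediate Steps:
v = -98382
-90901/v + (215835 + 233240)/N(G(17, -11)) = -90901/(-98382) + (215835 + 233240)/((-16)²) = -90901*(-1/98382) + 449075/256 = 90901/98382 + 449075*(1/256) = 90901/98382 + 449075/256 = 22102083653/12592896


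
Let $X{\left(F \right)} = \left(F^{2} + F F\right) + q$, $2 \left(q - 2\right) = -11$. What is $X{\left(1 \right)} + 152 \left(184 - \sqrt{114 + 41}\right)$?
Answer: $\frac{55933}{2} - 152 \sqrt{155} \approx 26074.0$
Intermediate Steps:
$q = - \frac{7}{2}$ ($q = 2 + \frac{1}{2} \left(-11\right) = 2 - \frac{11}{2} = - \frac{7}{2} \approx -3.5$)
$X{\left(F \right)} = - \frac{7}{2} + 2 F^{2}$ ($X{\left(F \right)} = \left(F^{2} + F F\right) - \frac{7}{2} = \left(F^{2} + F^{2}\right) - \frac{7}{2} = 2 F^{2} - \frac{7}{2} = - \frac{7}{2} + 2 F^{2}$)
$X{\left(1 \right)} + 152 \left(184 - \sqrt{114 + 41}\right) = \left(- \frac{7}{2} + 2 \cdot 1^{2}\right) + 152 \left(184 - \sqrt{114 + 41}\right) = \left(- \frac{7}{2} + 2 \cdot 1\right) + 152 \left(184 - \sqrt{155}\right) = \left(- \frac{7}{2} + 2\right) + \left(27968 - 152 \sqrt{155}\right) = - \frac{3}{2} + \left(27968 - 152 \sqrt{155}\right) = \frac{55933}{2} - 152 \sqrt{155}$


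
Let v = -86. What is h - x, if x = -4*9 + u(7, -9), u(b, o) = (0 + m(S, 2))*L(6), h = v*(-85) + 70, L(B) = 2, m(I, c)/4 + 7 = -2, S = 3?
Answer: 7488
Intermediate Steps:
m(I, c) = -36 (m(I, c) = -28 + 4*(-2) = -28 - 8 = -36)
h = 7380 (h = -86*(-85) + 70 = 7310 + 70 = 7380)
u(b, o) = -72 (u(b, o) = (0 - 36)*2 = -36*2 = -72)
x = -108 (x = -4*9 - 72 = -36 - 72 = -108)
h - x = 7380 - 1*(-108) = 7380 + 108 = 7488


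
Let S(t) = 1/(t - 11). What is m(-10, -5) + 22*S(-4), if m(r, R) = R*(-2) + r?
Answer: -22/15 ≈ -1.4667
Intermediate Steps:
S(t) = 1/(-11 + t)
m(r, R) = r - 2*R (m(r, R) = -2*R + r = r - 2*R)
m(-10, -5) + 22*S(-4) = (-10 - 2*(-5)) + 22/(-11 - 4) = (-10 + 10) + 22/(-15) = 0 + 22*(-1/15) = 0 - 22/15 = -22/15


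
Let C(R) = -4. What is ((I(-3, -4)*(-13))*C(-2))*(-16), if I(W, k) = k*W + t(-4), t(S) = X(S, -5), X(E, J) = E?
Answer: -6656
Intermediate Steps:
t(S) = S
I(W, k) = -4 + W*k (I(W, k) = k*W - 4 = W*k - 4 = -4 + W*k)
((I(-3, -4)*(-13))*C(-2))*(-16) = (((-4 - 3*(-4))*(-13))*(-4))*(-16) = (((-4 + 12)*(-13))*(-4))*(-16) = ((8*(-13))*(-4))*(-16) = -104*(-4)*(-16) = 416*(-16) = -6656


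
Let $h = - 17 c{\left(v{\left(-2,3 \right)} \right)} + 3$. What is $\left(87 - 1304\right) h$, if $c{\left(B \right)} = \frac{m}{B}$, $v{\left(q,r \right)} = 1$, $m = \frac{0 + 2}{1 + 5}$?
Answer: $\frac{9736}{3} \approx 3245.3$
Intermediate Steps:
$m = \frac{1}{3}$ ($m = \frac{2}{6} = 2 \cdot \frac{1}{6} = \frac{1}{3} \approx 0.33333$)
$c{\left(B \right)} = \frac{1}{3 B}$
$h = - \frac{8}{3}$ ($h = - 17 \frac{1}{3 \cdot 1} + 3 = - 17 \cdot \frac{1}{3} \cdot 1 + 3 = \left(-17\right) \frac{1}{3} + 3 = - \frac{17}{3} + 3 = - \frac{8}{3} \approx -2.6667$)
$\left(87 - 1304\right) h = \left(87 - 1304\right) \left(- \frac{8}{3}\right) = \left(-1217\right) \left(- \frac{8}{3}\right) = \frac{9736}{3}$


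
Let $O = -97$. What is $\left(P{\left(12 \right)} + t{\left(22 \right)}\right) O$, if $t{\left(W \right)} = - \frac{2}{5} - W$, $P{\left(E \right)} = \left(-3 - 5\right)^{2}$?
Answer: $- \frac{20176}{5} \approx -4035.2$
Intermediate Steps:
$P{\left(E \right)} = 64$ ($P{\left(E \right)} = \left(-3 - 5\right)^{2} = \left(-8\right)^{2} = 64$)
$t{\left(W \right)} = - \frac{2}{5} - W$ ($t{\left(W \right)} = \left(-2\right) \frac{1}{5} - W = - \frac{2}{5} - W$)
$\left(P{\left(12 \right)} + t{\left(22 \right)}\right) O = \left(64 - \frac{112}{5}\right) \left(-97\right) = \frac{208}{5} \left(-97\right) = - \frac{20176}{5}$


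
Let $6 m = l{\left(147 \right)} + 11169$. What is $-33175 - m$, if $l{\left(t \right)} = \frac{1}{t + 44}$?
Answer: $- \frac{20075915}{573} \approx -35037.0$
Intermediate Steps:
$l{\left(t \right)} = \frac{1}{44 + t}$
$m = \frac{1066640}{573}$ ($m = \frac{\frac{1}{44 + 147} + 11169}{6} = \frac{\frac{1}{191} + 11169}{6} = \frac{1}{6} \cdot \frac{2133280}{191} = \frac{1066640}{573} \approx 1861.5$)
$-33175 - m = -33175 - \frac{1066640}{573} = - \frac{20075915}{573}$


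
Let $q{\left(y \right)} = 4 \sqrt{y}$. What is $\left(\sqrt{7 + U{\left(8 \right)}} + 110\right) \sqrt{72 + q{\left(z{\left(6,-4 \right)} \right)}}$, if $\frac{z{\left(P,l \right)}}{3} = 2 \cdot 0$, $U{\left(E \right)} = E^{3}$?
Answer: $6 \sqrt{2} \left(110 + \sqrt{519}\right) \approx 1126.7$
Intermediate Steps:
$z{\left(P,l \right)} = 0$ ($z{\left(P,l \right)} = 3 \cdot 2 \cdot 0 = 3 \cdot 0 = 0$)
$\left(\sqrt{7 + U{\left(8 \right)}} + 110\right) \sqrt{72 + q{\left(z{\left(6,-4 \right)} \right)}} = \left(\sqrt{7 + 8^{3}} + 110\right) \sqrt{72 + 4 \sqrt{0}} = \left(\sqrt{7 + 512} + 110\right) \sqrt{72 + 4 \cdot 0} = \left(\sqrt{519} + 110\right) \sqrt{72 + 0} = \left(110 + \sqrt{519}\right) \sqrt{72} = \left(110 + \sqrt{519}\right) 6 \sqrt{2} = 6 \sqrt{2} \left(110 + \sqrt{519}\right)$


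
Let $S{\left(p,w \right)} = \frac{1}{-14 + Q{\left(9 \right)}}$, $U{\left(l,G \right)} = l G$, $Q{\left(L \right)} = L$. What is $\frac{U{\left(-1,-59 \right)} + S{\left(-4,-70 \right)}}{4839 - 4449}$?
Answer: $\frac{49}{325} \approx 0.15077$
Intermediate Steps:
$U{\left(l,G \right)} = G l$
$S{\left(p,w \right)} = - \frac{1}{5}$ ($S{\left(p,w \right)} = \frac{1}{-14 + 9} = \frac{1}{-5} = - \frac{1}{5}$)
$\frac{U{\left(-1,-59 \right)} + S{\left(-4,-70 \right)}}{4839 - 4449} = \frac{\left(-59\right) \left(-1\right) - \frac{1}{5}}{4839 - 4449} = \frac{59 - \frac{1}{5}}{390} = \frac{294}{5} \cdot \frac{1}{390} = \frac{49}{325}$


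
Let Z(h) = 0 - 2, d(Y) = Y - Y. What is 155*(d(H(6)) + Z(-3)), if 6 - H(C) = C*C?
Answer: -310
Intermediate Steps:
H(C) = 6 - C**2 (H(C) = 6 - C*C = 6 - C**2)
d(Y) = 0
Z(h) = -2
155*(d(H(6)) + Z(-3)) = 155*(0 - 2) = 155*(-2) = -310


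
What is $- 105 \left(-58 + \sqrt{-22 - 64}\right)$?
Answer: $6090 - 105 i \sqrt{86} \approx 6090.0 - 973.73 i$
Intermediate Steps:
$- 105 \left(-58 + \sqrt{-22 - 64}\right) = - 105 \left(-58 + \sqrt{-86}\right) = - 105 \left(-58 + i \sqrt{86}\right) = 6090 - 105 i \sqrt{86}$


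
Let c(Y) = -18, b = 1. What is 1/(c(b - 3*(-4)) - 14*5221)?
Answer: -1/73112 ≈ -1.3678e-5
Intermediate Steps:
1/(c(b - 3*(-4)) - 14*5221) = 1/(-18 - 14*5221) = 1/(-18 - 73094) = 1/(-73112) = -1/73112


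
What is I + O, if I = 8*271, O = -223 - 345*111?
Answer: -36350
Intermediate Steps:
O = -38518 (O = -223 - 38295 = -38518)
I = 2168
I + O = 2168 - 38518 = -36350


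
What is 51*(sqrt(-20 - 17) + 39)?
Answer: 1989 + 51*I*sqrt(37) ≈ 1989.0 + 310.22*I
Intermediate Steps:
51*(sqrt(-20 - 17) + 39) = 51*(sqrt(-37) + 39) = 51*(I*sqrt(37) + 39) = 51*(39 + I*sqrt(37)) = 1989 + 51*I*sqrt(37)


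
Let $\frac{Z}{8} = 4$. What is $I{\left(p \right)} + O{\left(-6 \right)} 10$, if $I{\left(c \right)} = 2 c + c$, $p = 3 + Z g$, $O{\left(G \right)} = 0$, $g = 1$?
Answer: $105$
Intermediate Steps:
$Z = 32$ ($Z = 8 \cdot 4 = 32$)
$p = 35$ ($p = 3 + 32 \cdot 1 = 3 + 32 = 35$)
$I{\left(c \right)} = 3 c$
$I{\left(p \right)} + O{\left(-6 \right)} 10 = 3 \cdot 35 + 0 \cdot 10 = 105 + 0 = 105$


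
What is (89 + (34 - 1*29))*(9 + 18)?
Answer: 2538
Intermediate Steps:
(89 + (34 - 1*29))*(9 + 18) = (89 + (34 - 29))*27 = (89 + 5)*27 = 94*27 = 2538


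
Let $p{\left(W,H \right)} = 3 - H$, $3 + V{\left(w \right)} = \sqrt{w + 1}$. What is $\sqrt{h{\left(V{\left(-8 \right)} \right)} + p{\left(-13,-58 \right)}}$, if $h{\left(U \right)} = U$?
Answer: $\sqrt{58 + i \sqrt{7}} \approx 7.6178 + 0.17366 i$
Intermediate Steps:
$V{\left(w \right)} = -3 + \sqrt{1 + w}$ ($V{\left(w \right)} = -3 + \sqrt{w + 1} = -3 + \sqrt{1 + w}$)
$\sqrt{h{\left(V{\left(-8 \right)} \right)} + p{\left(-13,-58 \right)}} = \sqrt{\left(-3 + \sqrt{1 - 8}\right) + \left(3 - -58\right)} = \sqrt{\left(-3 + \sqrt{-7}\right) + \left(3 + 58\right)} = \sqrt{\left(-3 + i \sqrt{7}\right) + 61} = \sqrt{58 + i \sqrt{7}}$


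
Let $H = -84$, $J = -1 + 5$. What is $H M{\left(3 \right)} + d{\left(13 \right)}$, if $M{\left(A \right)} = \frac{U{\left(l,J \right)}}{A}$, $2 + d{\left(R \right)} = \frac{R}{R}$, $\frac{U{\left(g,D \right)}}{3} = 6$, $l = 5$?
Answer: $-505$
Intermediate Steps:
$J = 4$
$U{\left(g,D \right)} = 18$ ($U{\left(g,D \right)} = 3 \cdot 6 = 18$)
$d{\left(R \right)} = -1$ ($d{\left(R \right)} = -2 + \frac{R}{R} = -2 + 1 = -1$)
$M{\left(A \right)} = \frac{18}{A}$
$H M{\left(3 \right)} + d{\left(13 \right)} = - 84 \cdot \frac{18}{3} - 1 = - 84 \cdot 18 \cdot \frac{1}{3} - 1 = \left(-84\right) 6 - 1 = -504 - 1 = -505$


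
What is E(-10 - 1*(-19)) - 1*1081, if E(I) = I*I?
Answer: -1000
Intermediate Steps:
E(I) = I²
E(-10 - 1*(-19)) - 1*1081 = (-10 - 1*(-19))² - 1*1081 = (-10 + 19)² - 1081 = 9² - 1081 = 81 - 1081 = -1000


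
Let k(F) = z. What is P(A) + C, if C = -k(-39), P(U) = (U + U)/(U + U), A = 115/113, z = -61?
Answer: 62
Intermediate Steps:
k(F) = -61
A = 115/113 (A = 115*(1/113) = 115/113 ≈ 1.0177)
P(U) = 1 (P(U) = (2*U)/((2*U)) = (2*U)*(1/(2*U)) = 1)
C = 61 (C = -1*(-61) = 61)
P(A) + C = 1 + 61 = 62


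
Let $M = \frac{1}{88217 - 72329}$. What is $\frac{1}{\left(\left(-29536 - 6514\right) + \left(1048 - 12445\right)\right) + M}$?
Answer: $- \frac{15888}{753837935} \approx -2.1076 \cdot 10^{-5}$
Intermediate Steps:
$M = \frac{1}{15888} \approx 6.2941 \cdot 10^{-5}$
$\frac{1}{\left(\left(-29536 - 6514\right) + \left(1048 - 12445\right)\right) + M} = \frac{1}{\left(\left(-29536 - 6514\right) + \left(1048 - 12445\right)\right) + \frac{1}{15888}} = \frac{1}{\left(-36050 + \left(1048 - 12445\right)\right) + \frac{1}{15888}} = \frac{1}{\left(-36050 - 11397\right) + \frac{1}{15888}} = \frac{1}{-47447 + \frac{1}{15888}} = \frac{1}{- \frac{753837935}{15888}} = - \frac{15888}{753837935}$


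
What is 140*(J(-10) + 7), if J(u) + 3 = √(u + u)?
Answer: 560 + 280*I*√5 ≈ 560.0 + 626.1*I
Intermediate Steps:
J(u) = -3 + √2*√u (J(u) = -3 + √(u + u) = -3 + √(2*u) = -3 + √2*√u)
140*(J(-10) + 7) = 140*((-3 + √2*√(-10)) + 7) = 140*((-3 + √2*(I*√10)) + 7) = 140*((-3 + 2*I*√5) + 7) = 140*(4 + 2*I*√5) = 560 + 280*I*√5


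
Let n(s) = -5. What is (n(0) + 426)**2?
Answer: 177241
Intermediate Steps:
(n(0) + 426)**2 = (-5 + 426)**2 = 421**2 = 177241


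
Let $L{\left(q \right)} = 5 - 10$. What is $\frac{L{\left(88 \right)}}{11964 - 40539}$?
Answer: $\frac{1}{5715} \approx 0.00017498$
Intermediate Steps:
$L{\left(q \right)} = -5$ ($L{\left(q \right)} = 5 - 10 = -5$)
$\frac{L{\left(88 \right)}}{11964 - 40539} = - \frac{5}{11964 - 40539} = - \frac{5}{-28575} = \left(-5\right) \left(- \frac{1}{28575}\right) = \frac{1}{5715}$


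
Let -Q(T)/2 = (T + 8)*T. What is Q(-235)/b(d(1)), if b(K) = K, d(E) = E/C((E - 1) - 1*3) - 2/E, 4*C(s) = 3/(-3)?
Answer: 53345/3 ≈ 17782.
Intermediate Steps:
C(s) = -1/4 (C(s) = (3/(-3))/4 = (3*(-1/3))/4 = (1/4)*(-1) = -1/4)
d(E) = -4*E - 2/E (d(E) = E/(-1/4) - 2/E = E*(-4) - 2/E = -4*E - 2/E)
Q(T) = -2*T*(8 + T) (Q(T) = -2*(T + 8)*T = -2*(8 + T)*T = -2*T*(8 + T))
Q(-235)/b(d(1)) = (-2*(-235)*(8 - 235))/(-4*1 - 2/1) = (-2*(-235)*(-227))/(-4 - 2*1) = -106690/(-4 - 2) = -106690/(-6) = -106690*(-1/6) = 53345/3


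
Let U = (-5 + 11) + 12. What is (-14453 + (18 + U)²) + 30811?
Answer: 17654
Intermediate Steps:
U = 18 (U = 6 + 12 = 18)
(-14453 + (18 + U)²) + 30811 = (-14453 + (18 + 18)²) + 30811 = (-14453 + 36²) + 30811 = (-14453 + 1296) + 30811 = -13157 + 30811 = 17654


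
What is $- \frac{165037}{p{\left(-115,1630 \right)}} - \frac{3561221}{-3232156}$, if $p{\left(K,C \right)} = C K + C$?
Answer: $\frac{149396426999}{75074903490} \approx 1.99$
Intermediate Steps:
$p{\left(K,C \right)} = C + C K$
$- \frac{165037}{p{\left(-115,1630 \right)}} - \frac{3561221}{-3232156} = - \frac{165037}{1630 \left(1 - 115\right)} - \frac{3561221}{-3232156} = - \frac{165037}{1630 \left(-114\right)} - - \frac{3561221}{3232156} = - \frac{165037}{-185820} + \frac{3561221}{3232156} = \left(-165037\right) \left(- \frac{1}{185820}\right) + \frac{3561221}{3232156} = \frac{165037}{185820} + \frac{3561221}{3232156} = \frac{149396426999}{75074903490}$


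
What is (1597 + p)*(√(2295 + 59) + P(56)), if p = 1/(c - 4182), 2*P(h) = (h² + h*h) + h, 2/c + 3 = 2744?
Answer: 14480192081089/2865715 + 18306184679*√2354/11462860 ≈ 5.1304e+6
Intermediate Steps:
c = 2/2741 (c = 2/(-3 + 2744) = 2/2741 ≈ 0.00072966)
P(h) = h² + h/2 (P(h) = ((h² + h*h) + h)/2 = ((h² + h²) + h)/2 = (2*h² + h)/2 = (h + 2*h²)/2 = h² + h/2)
p = -2741/11462860 (p = 1/(2/2741 - 4182) = 1/(-11462860/2741) = -2741/11462860 ≈ -0.00023912)
(1597 + p)*(√(2295 + 59) + P(56)) = (1597 - 2741/11462860)*(√(2295 + 59) + 56*(½ + 56)) = 18306184679*(√2354 + 56*(113/2))/11462860 = 18306184679*(√2354 + 3164)/11462860 = 18306184679*(3164 + √2354)/11462860 = 14480192081089/2865715 + 18306184679*√2354/11462860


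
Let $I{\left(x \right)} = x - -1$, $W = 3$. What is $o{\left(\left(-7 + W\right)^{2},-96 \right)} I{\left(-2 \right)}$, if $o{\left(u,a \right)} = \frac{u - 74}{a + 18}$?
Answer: $- \frac{29}{39} \approx -0.74359$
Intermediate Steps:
$I{\left(x \right)} = 1 + x$ ($I{\left(x \right)} = x + 1 = 1 + x$)
$o{\left(u,a \right)} = \frac{-74 + u}{18 + a}$
$o{\left(\left(-7 + W\right)^{2},-96 \right)} I{\left(-2 \right)} = \frac{-74 + \left(-7 + 3\right)^{2}}{18 - 96} \left(1 - 2\right) = \frac{-74 + \left(-4\right)^{2}}{-78} \left(-1\right) = - \frac{-74 + 16}{78} \left(-1\right) = \left(- \frac{1}{78}\right) \left(-58\right) \left(-1\right) = \frac{29}{39} \left(-1\right) = - \frac{29}{39}$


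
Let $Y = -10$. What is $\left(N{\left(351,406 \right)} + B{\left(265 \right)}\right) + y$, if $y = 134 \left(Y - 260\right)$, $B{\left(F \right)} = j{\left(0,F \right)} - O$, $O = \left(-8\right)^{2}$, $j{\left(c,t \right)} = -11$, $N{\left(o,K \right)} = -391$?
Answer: $-36646$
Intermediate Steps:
$O = 64$
$B{\left(F \right)} = -75$ ($B{\left(F \right)} = -11 - 64 = -75$)
$y = -36180$ ($y = 134 \left(-10 - 260\right) = 134 \left(-270\right) = -36180$)
$\left(N{\left(351,406 \right)} + B{\left(265 \right)}\right) + y = \left(-391 - 75\right) - 36180 = -466 - 36180 = -36646$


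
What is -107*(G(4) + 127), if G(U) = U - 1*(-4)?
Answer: -14445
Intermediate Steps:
G(U) = 4 + U (G(U) = U + 4 = 4 + U)
-107*(G(4) + 127) = -107*((4 + 4) + 127) = -107*(8 + 127) = -107*135 = -14445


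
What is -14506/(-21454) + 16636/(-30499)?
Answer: 42754875/327162773 ≈ 0.13068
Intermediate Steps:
-14506/(-21454) + 16636/(-30499) = -14506*(-1/21454) + 16636*(-1/30499) = 7253/10727 - 16636/30499 = 42754875/327162773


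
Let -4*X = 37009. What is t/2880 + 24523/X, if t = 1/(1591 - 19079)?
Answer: -4940446777489/1863974568960 ≈ -2.6505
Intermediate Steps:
X = -37009/4 (X = -1/4*37009 = -37009/4 ≈ -9252.3)
t = -1/17488 (t = 1/(-17488) = -1/17488 ≈ -5.7182e-5)
t/2880 + 24523/X = -1/17488/2880 + 24523/(-37009/4) = -1/17488*1/2880 + 24523*(-4/37009) = -1/50365440 - 98092/37009 = -4940446777489/1863974568960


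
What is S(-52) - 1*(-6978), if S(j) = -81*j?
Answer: 11190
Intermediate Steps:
S(-52) - 1*(-6978) = -81*(-52) - 1*(-6978) = 4212 + 6978 = 11190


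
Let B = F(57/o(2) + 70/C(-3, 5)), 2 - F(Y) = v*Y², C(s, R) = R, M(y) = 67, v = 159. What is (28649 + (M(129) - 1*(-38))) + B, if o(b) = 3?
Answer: -144395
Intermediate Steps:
F(Y) = 2 - 159*Y²
B = -173149 (B = 2 - 159*(57/3 + 70/5)² = 2 - 159*(57*(⅓) + 70*(⅕))² = 2 - 159*(19 + 14)² = 2 - 159*33² = 2 - 159*1089 = 2 - 173151 = -173149)
(28649 + (M(129) - 1*(-38))) + B = (28649 + (67 - 1*(-38))) - 173149 = (28649 + (67 + 38)) - 173149 = (28649 + 105) - 173149 = 28754 - 173149 = -144395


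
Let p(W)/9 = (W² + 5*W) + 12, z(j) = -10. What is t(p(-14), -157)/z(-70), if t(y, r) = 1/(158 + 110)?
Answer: -1/2680 ≈ -0.00037313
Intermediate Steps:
p(W) = 108 + 9*W² + 45*W (p(W) = 9*((W² + 5*W) + 12) = 9*(12 + W² + 5*W) = 108 + 9*W² + 45*W)
t(y, r) = 1/268
t(p(-14), -157)/z(-70) = (1/268)/(-10) = (1/268)*(-⅒) = -1/2680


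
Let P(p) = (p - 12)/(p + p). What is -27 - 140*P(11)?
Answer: -227/11 ≈ -20.636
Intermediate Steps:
P(p) = (-12 + p)/(2*p) (P(p) = (-12 + p)/((2*p)) = (-12 + p)*(1/(2*p)) = (-12 + p)/(2*p))
-27 - 140*P(11) = -27 - 70*(-12 + 11)/11 = -27 - 70*(-1)/11 = -27 - 140*(-1/22) = -27 + 70/11 = -227/11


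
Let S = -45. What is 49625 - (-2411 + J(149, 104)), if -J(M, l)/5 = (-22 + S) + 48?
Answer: 51941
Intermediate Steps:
J(M, l) = 95 (J(M, l) = -5*((-22 - 45) + 48) = -5*(-67 + 48) = -5*(-19) = 95)
49625 - (-2411 + J(149, 104)) = 49625 - (-2411 + 95) = 49625 - 1*(-2316) = 49625 + 2316 = 51941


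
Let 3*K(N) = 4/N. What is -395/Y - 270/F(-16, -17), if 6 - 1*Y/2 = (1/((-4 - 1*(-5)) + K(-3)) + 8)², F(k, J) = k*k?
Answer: 328115/288128 ≈ 1.1388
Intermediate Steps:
F(k, J) = k²
K(N) = 4/(3*N) (K(N) = (4/N)/3 = 4/(3*N))
Y = -4502/25 (Y = 12 - 2*(1/((-4 - 1*(-5)) + (4/3)/(-3)) + 8)² = 12 - 2*(1/((-4 + 5) + (4/3)*(-⅓)) + 8)² = 12 - 2*(1/(1 - 4/9) + 8)² = 12 - 2*(1/(5/9) + 8)² = 12 - 2*(9/5 + 8)² = 12 - 2*(49/5)² = 12 - 2*2401/25 = 12 - 4802/25 = -4502/25 ≈ -180.08)
-395/Y - 270/F(-16, -17) = -395/(-4502/25) - 270/((-16)²) = -395*(-25/4502) - 270/256 = 9875/4502 - 270*1/256 = 9875/4502 - 135/128 = 328115/288128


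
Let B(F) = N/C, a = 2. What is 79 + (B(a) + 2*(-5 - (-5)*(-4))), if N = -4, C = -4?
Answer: 30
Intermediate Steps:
B(F) = 1 (B(F) = -4/(-4) = -4*(-¼) = 1)
79 + (B(a) + 2*(-5 - (-5)*(-4))) = 79 + (1 + 2*(-5 - (-5)*(-4))) = 79 + (1 + 2*(-5 - 1*20)) = 79 + (1 + 2*(-5 - 20)) = 79 + (1 + 2*(-25)) = 79 + (1 - 50) = 79 - 49 = 30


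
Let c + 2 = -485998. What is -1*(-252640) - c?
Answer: 738640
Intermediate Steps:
c = -486000 (c = -2 - 485998 = -486000)
-1*(-252640) - c = -1*(-252640) - 1*(-486000) = 252640 + 486000 = 738640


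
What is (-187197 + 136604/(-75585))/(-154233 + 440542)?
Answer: -14149421849/21640665765 ≈ -0.65384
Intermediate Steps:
(-187197 + 136604/(-75585))/(-154233 + 440542) = (-187197 + 136604*(-1/75585))/286309 = (-187197 - 136604/75585)*(1/286309) = -14149421849/75585*1/286309 = -14149421849/21640665765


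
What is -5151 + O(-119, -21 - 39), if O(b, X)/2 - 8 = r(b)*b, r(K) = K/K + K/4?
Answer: 3415/2 ≈ 1707.5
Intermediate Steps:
r(K) = 1 + K/4 (r(K) = 1 + K*(1/4) = 1 + K/4)
O(b, X) = 16 + 2*b*(1 + b/4) (O(b, X) = 16 + 2*((1 + b/4)*b) = 16 + 2*(b*(1 + b/4)) = 16 + 2*b*(1 + b/4))
-5151 + O(-119, -21 - 39) = -5151 + (16 + (1/2)*(-119)*(4 - 119)) = -5151 + (16 + (1/2)*(-119)*(-115)) = -5151 + (16 + 13685/2) = -5151 + 13717/2 = 3415/2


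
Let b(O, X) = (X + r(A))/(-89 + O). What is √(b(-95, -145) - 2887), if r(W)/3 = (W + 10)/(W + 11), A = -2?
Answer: I*√219861186/276 ≈ 53.724*I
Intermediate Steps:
r(W) = 3*(10 + W)/(11 + W) (r(W) = 3*((W + 10)/(W + 11)) = 3*((10 + W)/(11 + W)) = 3*(10 + W)/(11 + W))
b(O, X) = (8/3 + X)/(-89 + O) (b(O, X) = (X + 3*(10 - 2)/(11 - 2))/(-89 + O) = (X + 3*8/9)/(-89 + O) = (X + 3*(⅑)*8)/(-89 + O) = (X + 8/3)/(-89 + O) = (8/3 + X)/(-89 + O))
√(b(-95, -145) - 2887) = √((8/3 - 145)/(-89 - 95) - 2887) = √(-427/3/(-184) - 2887) = √(-1/184*(-427/3) - 2887) = √(427/552 - 2887) = √(-1593197/552) = I*√219861186/276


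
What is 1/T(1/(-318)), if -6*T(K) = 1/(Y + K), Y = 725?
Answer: -230549/53 ≈ -4350.0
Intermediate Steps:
T(K) = -1/(6*(725 + K))
1/T(1/(-318)) = 1/(-1/(4350 + 6/(-318))) = 1/(-1/(4350 + 6*(-1/318))) = 1/(-1/(4350 - 1/53)) = 1/(-1/230549/53) = 1/(-1*53/230549) = 1/(-53/230549) = -230549/53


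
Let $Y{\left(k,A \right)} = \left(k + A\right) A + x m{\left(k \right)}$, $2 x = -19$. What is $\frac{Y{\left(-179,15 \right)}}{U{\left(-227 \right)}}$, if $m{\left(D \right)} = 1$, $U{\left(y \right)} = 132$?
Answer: $- \frac{449}{24} \approx -18.708$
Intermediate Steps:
$x = - \frac{19}{2}$ ($x = \frac{1}{2} \left(-19\right) = - \frac{19}{2} \approx -9.5$)
$Y{\left(k,A \right)} = - \frac{19}{2} + A \left(A + k\right)$ ($Y{\left(k,A \right)} = \left(k + A\right) A - \frac{19}{2} = \left(A + k\right) A - \frac{19}{2} = A \left(A + k\right) - \frac{19}{2} = - \frac{19}{2} + A \left(A + k\right)$)
$\frac{Y{\left(-179,15 \right)}}{U{\left(-227 \right)}} = \frac{- \frac{19}{2} + 15^{2} + 15 \left(-179\right)}{132} = \left(- \frac{19}{2} + 225 - 2685\right) \frac{1}{132} = \left(- \frac{4939}{2}\right) \frac{1}{132} = - \frac{449}{24}$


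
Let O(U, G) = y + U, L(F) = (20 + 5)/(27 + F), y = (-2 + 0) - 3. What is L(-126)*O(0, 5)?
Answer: 125/99 ≈ 1.2626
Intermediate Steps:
y = -5 (y = -2 - 3 = -5)
L(F) = 25/(27 + F)
O(U, G) = -5 + U
L(-126)*O(0, 5) = (25/(27 - 126))*(-5 + 0) = (25/(-99))*(-5) = (25*(-1/99))*(-5) = -25/99*(-5) = 125/99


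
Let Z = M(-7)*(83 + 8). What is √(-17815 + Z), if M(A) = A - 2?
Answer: 11*I*√154 ≈ 136.51*I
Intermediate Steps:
M(A) = -2 + A
Z = -819 (Z = (-2 - 7)*(83 + 8) = -9*91 = -819)
√(-17815 + Z) = √(-17815 - 819) = √(-18634) = 11*I*√154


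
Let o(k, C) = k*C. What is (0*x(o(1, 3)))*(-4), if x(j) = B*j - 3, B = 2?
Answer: 0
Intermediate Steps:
o(k, C) = C*k
x(j) = -3 + 2*j (x(j) = 2*j - 3 = -3 + 2*j)
(0*x(o(1, 3)))*(-4) = (0*(-3 + 2*(3*1)))*(-4) = (0*(-3 + 2*3))*(-4) = (0*(-3 + 6))*(-4) = (0*3)*(-4) = 0*(-4) = 0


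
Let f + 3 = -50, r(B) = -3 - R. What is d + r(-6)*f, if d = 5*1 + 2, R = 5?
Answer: 431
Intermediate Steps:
r(B) = -8 (r(B) = -3 - 1*5 = -3 - 5 = -8)
f = -53 (f = -3 - 50 = -53)
d = 7 (d = 5 + 2 = 7)
d + r(-6)*f = 7 - 8*(-53) = 7 + 424 = 431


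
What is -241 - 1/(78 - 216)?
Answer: -33257/138 ≈ -240.99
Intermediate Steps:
-241 - 1/(78 - 216) = -241 - 1/(-138) = -241 - 1*(-1/138) = -241 + 1/138 = -33257/138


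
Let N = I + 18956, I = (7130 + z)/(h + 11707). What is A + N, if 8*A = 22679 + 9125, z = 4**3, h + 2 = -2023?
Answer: 222029977/9682 ≈ 22932.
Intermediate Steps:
h = -2025 (h = -2 - 2023 = -2025)
z = 64
I = 3597/4841 (I = (7130 + 64)/(-2025 + 11707) = 7194/9682 = 7194*(1/9682) = 3597/4841 ≈ 0.74303)
A = 7951/2 (A = (22679 + 9125)/8 = (1/8)*31804 = 7951/2 ≈ 3975.5)
N = 91769593/4841 (N = 3597/4841 + 18956 = 91769593/4841 ≈ 18957.)
A + N = 7951/2 + 91769593/4841 = 222029977/9682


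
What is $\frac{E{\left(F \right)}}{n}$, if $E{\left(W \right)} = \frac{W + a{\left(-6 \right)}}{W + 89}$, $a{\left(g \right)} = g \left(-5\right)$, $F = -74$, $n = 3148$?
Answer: $- \frac{11}{11805} \approx -0.00093181$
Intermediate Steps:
$a{\left(g \right)} = - 5 g$
$E{\left(W \right)} = \frac{30 + W}{89 + W}$ ($E{\left(W \right)} = \frac{W - -30}{W + 89} = \frac{W + 30}{89 + W} = \frac{30 + W}{89 + W}$)
$\frac{E{\left(F \right)}}{n} = \frac{\frac{1}{89 - 74} \left(30 - 74\right)}{3148} = \frac{1}{15} \left(-44\right) \frac{1}{3148} = \left(- \frac{44}{15}\right) \frac{1}{3148} = - \frac{11}{11805}$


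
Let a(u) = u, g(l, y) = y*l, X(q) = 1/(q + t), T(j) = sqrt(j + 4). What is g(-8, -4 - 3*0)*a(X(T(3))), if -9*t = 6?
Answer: 192/59 + 288*sqrt(7)/59 ≈ 16.169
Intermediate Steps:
T(j) = sqrt(4 + j)
t = -2/3 (t = -1/9*6 = -2/3 ≈ -0.66667)
X(q) = 1/(-2/3 + q) (X(q) = 1/(q - 2/3) = 1/(-2/3 + q))
g(l, y) = l*y
g(-8, -4 - 3*0)*a(X(T(3))) = (-8*(-4 - 3*0))*(3/(-2 + 3*sqrt(4 + 3))) = (-8*(-4 + 0))*(3/(-2 + 3*sqrt(7))) = (-8*(-4))*(3/(-2 + 3*sqrt(7))) = 32*(3/(-2 + 3*sqrt(7))) = 96/(-2 + 3*sqrt(7))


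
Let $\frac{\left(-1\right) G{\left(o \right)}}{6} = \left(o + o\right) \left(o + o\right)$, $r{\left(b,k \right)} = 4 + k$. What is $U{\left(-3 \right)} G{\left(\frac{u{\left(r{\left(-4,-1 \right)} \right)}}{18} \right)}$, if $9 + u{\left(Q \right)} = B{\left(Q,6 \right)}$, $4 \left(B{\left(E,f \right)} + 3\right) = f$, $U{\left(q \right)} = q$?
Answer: $\frac{49}{2} \approx 24.5$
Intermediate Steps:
$B{\left(E,f \right)} = -3 + \frac{f}{4}$
$u{\left(Q \right)} = - \frac{21}{2}$ ($u{\left(Q \right)} = -9 + \left(-3 + \frac{1}{4} \cdot 6\right) = -9 + \left(-3 + \frac{3}{2}\right) = -9 - \frac{3}{2} = - \frac{21}{2}$)
$G{\left(o \right)} = - 24 o^{2}$ ($G{\left(o \right)} = - 6 \left(o + o\right) \left(o + o\right) = - 6 \cdot 2 o 2 o = - 6 \cdot 4 o^{2} = - 24 o^{2}$)
$U{\left(-3 \right)} G{\left(\frac{u{\left(r{\left(-4,-1 \right)} \right)}}{18} \right)} = - 3 \left(- 24 \left(- \frac{21}{2 \cdot 18}\right)^{2}\right) = - 3 \left(- 24 \left(\left(- \frac{21}{2}\right) \frac{1}{18}\right)^{2}\right) = - 3 \left(- 24 \left(- \frac{7}{12}\right)^{2}\right) = - 3 \left(\left(-24\right) \frac{49}{144}\right) = \left(-3\right) \left(- \frac{49}{6}\right) = \frac{49}{2}$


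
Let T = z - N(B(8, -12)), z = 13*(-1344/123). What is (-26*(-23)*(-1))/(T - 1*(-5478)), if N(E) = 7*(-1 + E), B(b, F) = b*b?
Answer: -24518/200693 ≈ -0.12217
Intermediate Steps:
B(b, F) = b²
N(E) = -7 + 7*E
z = -5824/41 (z = 13*(-1344*1/123) = 13*(-448/41) = -5824/41 ≈ -142.05)
T = -23905/41 (T = -5824/41 - (-7 + 7*8²) = -5824/41 - (-7 + 7*64) = -5824/41 - (-7 + 448) = -5824/41 - 1*441 = -5824/41 - 441 = -23905/41 ≈ -583.05)
(-26*(-23)*(-1))/(T - 1*(-5478)) = (-26*(-23)*(-1))/(-23905/41 - 1*(-5478)) = (598*(-1))/(-23905/41 + 5478) = -598/200693/41 = -598*41/200693 = -24518/200693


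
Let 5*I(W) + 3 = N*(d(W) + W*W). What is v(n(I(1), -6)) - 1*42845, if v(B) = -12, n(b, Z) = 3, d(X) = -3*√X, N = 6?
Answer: -42857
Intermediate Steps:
I(W) = -⅗ - 18*√W/5 + 6*W²/5 (I(W) = -⅗ + (6*(-3*√W + W*W))/5 = -⅗ + (6*(-3*√W + W²))/5 = -⅗ + (6*(W² - 3*√W))/5 = -⅗ + (-18*√W + 6*W²)/5 = -⅗ + (-18*√W/5 + 6*W²/5) = -⅗ - 18*√W/5 + 6*W²/5)
v(n(I(1), -6)) - 1*42845 = -12 - 1*42845 = -12 - 42845 = -42857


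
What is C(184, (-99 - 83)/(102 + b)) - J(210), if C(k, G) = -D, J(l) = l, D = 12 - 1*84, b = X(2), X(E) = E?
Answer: -138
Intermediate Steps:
b = 2
D = -72 (D = 12 - 84 = -72)
C(k, G) = 72 (C(k, G) = -1*(-72) = 72)
C(184, (-99 - 83)/(102 + b)) - J(210) = 72 - 1*210 = 72 - 210 = -138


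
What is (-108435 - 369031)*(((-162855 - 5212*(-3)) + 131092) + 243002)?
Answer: -108325098750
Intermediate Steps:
(-108435 - 369031)*(((-162855 - 5212*(-3)) + 131092) + 243002) = -477466*(((-162855 + 15636) + 131092) + 243002) = -477466*((-147219 + 131092) + 243002) = -477466*(-16127 + 243002) = -477466*226875 = -108325098750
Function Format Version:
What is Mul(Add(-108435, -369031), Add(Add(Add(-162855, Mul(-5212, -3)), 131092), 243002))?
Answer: -108325098750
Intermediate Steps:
Mul(Add(-108435, -369031), Add(Add(Add(-162855, Mul(-5212, -3)), 131092), 243002)) = Mul(-477466, Add(Add(Add(-162855, 15636), 131092), 243002)) = Mul(-477466, Add(Add(-147219, 131092), 243002)) = Mul(-477466, Add(-16127, 243002)) = Mul(-477466, 226875) = -108325098750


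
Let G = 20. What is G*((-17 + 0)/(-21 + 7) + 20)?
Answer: 2970/7 ≈ 424.29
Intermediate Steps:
G*((-17 + 0)/(-21 + 7) + 20) = 20*((-17 + 0)/(-21 + 7) + 20) = 20*(-17/(-14) + 20) = 20*(-17*(-1/14) + 20) = 20*(17/14 + 20) = 20*(297/14) = 2970/7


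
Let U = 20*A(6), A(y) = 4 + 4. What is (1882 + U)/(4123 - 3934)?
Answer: 2042/189 ≈ 10.804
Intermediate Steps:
A(y) = 8
U = 160 (U = 20*8 = 160)
(1882 + U)/(4123 - 3934) = (1882 + 160)/(4123 - 3934) = 2042/189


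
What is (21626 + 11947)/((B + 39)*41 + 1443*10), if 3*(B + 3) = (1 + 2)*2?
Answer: 33573/15988 ≈ 2.0999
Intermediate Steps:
B = -1 (B = -3 + ((1 + 2)*2)/3 = -3 + (3*2)/3 = -3 + (1/3)*6 = -3 + 2 = -1)
(21626 + 11947)/((B + 39)*41 + 1443*10) = (21626 + 11947)/((-1 + 39)*41 + 1443*10) = 33573/(38*41 + 14430) = 33573/(1558 + 14430) = 33573/15988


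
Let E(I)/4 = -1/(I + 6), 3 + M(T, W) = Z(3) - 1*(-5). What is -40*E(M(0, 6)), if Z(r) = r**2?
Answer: 160/17 ≈ 9.4118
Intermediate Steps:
M(T, W) = 11 (M(T, W) = -3 + (3**2 - 1*(-5)) = -3 + (9 + 5) = -3 + 14 = 11)
E(I) = -4/(6 + I) (E(I) = 4*(-1/(I + 6)) = 4*(-1/(6 + I)) = -4/(6 + I))
-40*E(M(0, 6)) = -(-160)/(6 + 11) = -(-160)/17 = -40*(-4/17) = 160/17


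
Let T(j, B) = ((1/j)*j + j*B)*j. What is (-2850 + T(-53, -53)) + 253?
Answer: -151527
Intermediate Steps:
T(j, B) = j*(1 + B*j) (T(j, B) = (j/j + B*j)*j = (1 + B*j)*j = j*(1 + B*j))
(-2850 + T(-53, -53)) + 253 = (-2850 - 53*(1 - 53*(-53))) + 253 = (-2850 - 53*(1 + 2809)) + 253 = (-2850 - 53*2810) + 253 = (-2850 - 148930) + 253 = -151780 + 253 = -151527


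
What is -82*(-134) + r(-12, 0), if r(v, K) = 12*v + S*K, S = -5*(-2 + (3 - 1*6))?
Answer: 10844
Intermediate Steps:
S = 25 (S = -5*(-2 + (3 - 6)) = -5*(-2 - 3) = -5*(-5) = 25)
r(v, K) = 12*v + 25*K
-82*(-134) + r(-12, 0) = -82*(-134) + (12*(-12) + 25*0) = 10988 + (-144 + 0) = 10988 - 144 = 10844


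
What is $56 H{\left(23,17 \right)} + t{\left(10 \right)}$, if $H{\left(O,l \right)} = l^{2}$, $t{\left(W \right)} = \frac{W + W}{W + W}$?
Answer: $16185$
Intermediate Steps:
$t{\left(W \right)} = 1$ ($t{\left(W \right)} = \frac{2 W}{2 W} = 2 W \frac{1}{2 W} = 1$)
$56 H{\left(23,17 \right)} + t{\left(10 \right)} = 56 \cdot 17^{2} + 1 = 56 \cdot 289 + 1 = 16184 + 1 = 16185$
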